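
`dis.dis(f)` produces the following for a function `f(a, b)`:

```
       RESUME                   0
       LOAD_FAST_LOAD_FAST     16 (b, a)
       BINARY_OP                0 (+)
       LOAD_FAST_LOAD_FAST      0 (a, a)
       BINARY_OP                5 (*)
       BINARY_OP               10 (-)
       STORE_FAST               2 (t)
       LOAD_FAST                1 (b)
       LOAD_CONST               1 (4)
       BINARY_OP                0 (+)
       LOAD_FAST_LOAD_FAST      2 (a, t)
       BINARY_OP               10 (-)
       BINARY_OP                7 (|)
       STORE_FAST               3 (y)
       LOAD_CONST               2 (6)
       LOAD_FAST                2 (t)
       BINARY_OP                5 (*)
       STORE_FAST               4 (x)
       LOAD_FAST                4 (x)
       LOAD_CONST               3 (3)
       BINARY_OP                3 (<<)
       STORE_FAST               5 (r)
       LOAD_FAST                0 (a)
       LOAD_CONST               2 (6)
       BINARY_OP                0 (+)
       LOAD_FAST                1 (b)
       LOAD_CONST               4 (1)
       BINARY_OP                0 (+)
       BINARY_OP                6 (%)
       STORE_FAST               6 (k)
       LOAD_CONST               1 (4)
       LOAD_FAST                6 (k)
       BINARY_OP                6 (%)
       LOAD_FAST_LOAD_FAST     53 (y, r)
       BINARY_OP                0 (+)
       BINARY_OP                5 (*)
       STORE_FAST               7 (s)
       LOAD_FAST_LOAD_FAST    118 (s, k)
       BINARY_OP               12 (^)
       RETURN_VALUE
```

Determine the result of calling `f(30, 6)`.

1

LOAD_FAST_LOAD_FAST b,a → push 6,30. Stack: [6, 30]
BINARY_OP + → 6 + 30 = 36. Stack: [36]
LOAD_FAST_LOAD_FAST a,a → push 30,30. Stack: [36, 30, 30]
BINARY_OP * → 30 * 30 = 900. Stack: [36, 900]
BINARY_OP - → 36 - 900 = -864. Stack: [-864]
STORE_FAST t → t=-864. Stack: []
LOAD_FAST b → push 6. Stack: [6]
LOAD_CONST → push 4. Stack: [6, 4]
BINARY_OP + → 6 + 4 = 10. Stack: [10]
LOAD_FAST_LOAD_FAST a,t → push 30,-864. Stack: [10, 30, -864]
BINARY_OP - → 30 - -864 = 894. Stack: [10, 894]
BINARY_OP | → 10 | 894 = 894. Stack: [894]
STORE_FAST y → y=894. Stack: []
LOAD_CONST → push 6. Stack: [6]
LOAD_FAST t → push -864. Stack: [6, -864]
BINARY_OP * → 6 * -864 = -5184. Stack: [-5184]
STORE_FAST x → x=-5184. Stack: []
LOAD_FAST x → push -5184. Stack: [-5184]
LOAD_CONST → push 3. Stack: [-5184, 3]
BINARY_OP << → -5184 << 3 = -41472. Stack: [-41472]
STORE_FAST r → r=-41472. Stack: []
LOAD_FAST a → push 30. Stack: [30]
LOAD_CONST → push 6. Stack: [30, 6]
BINARY_OP + → 30 + 6 = 36. Stack: [36]
LOAD_FAST b → push 6. Stack: [36, 6]
LOAD_CONST → push 1. Stack: [36, 6, 1]
BINARY_OP + → 6 + 1 = 7. Stack: [36, 7]
BINARY_OP % → 36 % 7 = 1. Stack: [1]
STORE_FAST k → k=1. Stack: []
LOAD_CONST → push 4. Stack: [4]
LOAD_FAST k → push 1. Stack: [4, 1]
BINARY_OP % → 4 % 1 = 0. Stack: [0]
LOAD_FAST_LOAD_FAST y,r → push 894,-41472. Stack: [0, 894, -41472]
BINARY_OP + → 894 + -41472 = -40578. Stack: [0, -40578]
BINARY_OP * → 0 * -40578 = 0. Stack: [0]
STORE_FAST s → s=0. Stack: []
LOAD_FAST_LOAD_FAST s,k → push 0,1. Stack: [0, 1]
BINARY_OP ^ → 0 ^ 1 = 1. Stack: [1]
RETURN_VALUE → return 1.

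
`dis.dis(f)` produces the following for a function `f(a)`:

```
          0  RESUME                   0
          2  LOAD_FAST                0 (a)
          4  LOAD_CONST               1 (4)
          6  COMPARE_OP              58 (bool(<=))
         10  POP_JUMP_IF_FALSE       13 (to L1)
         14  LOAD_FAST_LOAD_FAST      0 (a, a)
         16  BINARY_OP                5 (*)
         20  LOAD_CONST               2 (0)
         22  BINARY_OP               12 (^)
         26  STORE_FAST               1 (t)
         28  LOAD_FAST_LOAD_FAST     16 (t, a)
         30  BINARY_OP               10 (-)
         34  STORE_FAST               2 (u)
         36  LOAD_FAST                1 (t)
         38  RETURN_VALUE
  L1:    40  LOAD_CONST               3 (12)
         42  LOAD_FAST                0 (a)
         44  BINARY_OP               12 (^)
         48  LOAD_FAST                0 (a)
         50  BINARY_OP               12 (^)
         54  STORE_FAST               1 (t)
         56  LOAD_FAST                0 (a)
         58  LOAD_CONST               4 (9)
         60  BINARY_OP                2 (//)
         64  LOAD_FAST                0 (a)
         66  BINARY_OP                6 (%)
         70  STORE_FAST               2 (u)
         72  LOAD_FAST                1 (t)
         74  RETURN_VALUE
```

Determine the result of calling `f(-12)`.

144

LOAD_FAST a → push -12. Stack: [-12]
LOAD_CONST → push 4. Stack: [-12, 4]
COMPARE_OP bool(<=) → -12 vs 4 = True. Stack: [True]
POP_JUMP_IF_FALSE → pop True; no jump. Stack: []
LOAD_FAST_LOAD_FAST a,a → push -12,-12. Stack: [-12, -12]
BINARY_OP * → -12 * -12 = 144. Stack: [144]
LOAD_CONST → push 0. Stack: [144, 0]
BINARY_OP ^ → 144 ^ 0 = 144. Stack: [144]
STORE_FAST t → t=144. Stack: []
LOAD_FAST_LOAD_FAST t,a → push 144,-12. Stack: [144, -12]
BINARY_OP - → 144 - -12 = 156. Stack: [156]
STORE_FAST u → u=156. Stack: []
LOAD_FAST t → push 144. Stack: [144]
RETURN_VALUE → return 144.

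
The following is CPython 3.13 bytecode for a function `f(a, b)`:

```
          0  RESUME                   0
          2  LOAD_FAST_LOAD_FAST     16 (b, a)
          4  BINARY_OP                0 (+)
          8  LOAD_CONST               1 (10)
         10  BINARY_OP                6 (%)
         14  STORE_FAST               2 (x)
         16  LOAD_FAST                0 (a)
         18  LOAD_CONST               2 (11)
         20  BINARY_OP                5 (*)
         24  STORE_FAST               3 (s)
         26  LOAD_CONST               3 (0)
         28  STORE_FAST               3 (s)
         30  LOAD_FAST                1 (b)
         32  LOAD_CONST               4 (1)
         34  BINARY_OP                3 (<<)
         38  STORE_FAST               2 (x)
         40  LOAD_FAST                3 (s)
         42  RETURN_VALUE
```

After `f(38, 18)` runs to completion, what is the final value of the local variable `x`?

LOAD_FAST_LOAD_FAST b,a → push 18,38. Stack: [18, 38]
BINARY_OP + → 18 + 38 = 56. Stack: [56]
LOAD_CONST → push 10. Stack: [56, 10]
BINARY_OP % → 56 % 10 = 6. Stack: [6]
STORE_FAST x → x=6. Stack: []
LOAD_FAST a → push 38. Stack: [38]
LOAD_CONST → push 11. Stack: [38, 11]
BINARY_OP * → 38 * 11 = 418. Stack: [418]
STORE_FAST s → s=418. Stack: []
LOAD_CONST → push 0. Stack: [0]
STORE_FAST s → s=0. Stack: []
LOAD_FAST b → push 18. Stack: [18]
LOAD_CONST → push 1. Stack: [18, 1]
BINARY_OP << → 18 << 1 = 36. Stack: [36]
STORE_FAST x → x=36. Stack: []
LOAD_FAST s → push 0. Stack: [0]
RETURN_VALUE → return 0.

36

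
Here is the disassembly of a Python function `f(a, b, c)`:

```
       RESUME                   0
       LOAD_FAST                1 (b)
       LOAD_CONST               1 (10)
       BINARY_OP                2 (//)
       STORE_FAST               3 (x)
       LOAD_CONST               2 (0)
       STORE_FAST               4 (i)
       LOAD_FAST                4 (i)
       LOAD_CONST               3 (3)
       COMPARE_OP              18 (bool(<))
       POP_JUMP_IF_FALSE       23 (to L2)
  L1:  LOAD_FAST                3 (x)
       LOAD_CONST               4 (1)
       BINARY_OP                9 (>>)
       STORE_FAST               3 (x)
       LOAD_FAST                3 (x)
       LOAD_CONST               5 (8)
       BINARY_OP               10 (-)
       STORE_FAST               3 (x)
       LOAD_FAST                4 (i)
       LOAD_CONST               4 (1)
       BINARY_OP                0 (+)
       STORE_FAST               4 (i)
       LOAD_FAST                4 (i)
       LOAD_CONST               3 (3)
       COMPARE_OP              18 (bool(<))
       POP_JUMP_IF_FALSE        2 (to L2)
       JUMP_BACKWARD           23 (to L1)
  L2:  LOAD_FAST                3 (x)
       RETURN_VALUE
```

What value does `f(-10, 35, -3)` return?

-14

LOAD_FAST b → push 35. Stack: [35]
LOAD_CONST → push 10. Stack: [35, 10]
BINARY_OP // → 35 // 10 = 3. Stack: [3]
STORE_FAST x → x=3. Stack: []
LOAD_CONST → push 0. Stack: [0]
STORE_FAST i → i=0. Stack: []
LOAD_FAST i → push 0. Stack: [0]
LOAD_CONST → push 3. Stack: [0, 3]
COMPARE_OP bool(<) → 0 vs 3 = True. Stack: [True]
POP_JUMP_IF_FALSE → pop True; no jump. Stack: []
LOAD_FAST x → push 3. Stack: [3]
LOAD_CONST → push 1. Stack: [3, 1]
BINARY_OP >> → 3 >> 1 = 1. Stack: [1]
STORE_FAST x → x=1. Stack: []
LOAD_FAST x → push 1. Stack: [1]
LOAD_CONST → push 8. Stack: [1, 8]
BINARY_OP - → 1 - 8 = -7. Stack: [-7]
STORE_FAST x → x=-7. Stack: []
LOAD_FAST i → push 0. Stack: [0]
LOAD_CONST → push 1. Stack: [0, 1]
BINARY_OP + → 0 + 1 = 1. Stack: [1]
STORE_FAST i → i=1. Stack: []
LOAD_FAST i → push 1. Stack: [1]
LOAD_CONST → push 3. Stack: [1, 3]
COMPARE_OP bool(<) → 1 vs 3 = True. Stack: [True]
POP_JUMP_IF_FALSE → pop True; no jump. Stack: []
LOAD_FAST x → push -7. Stack: [-7]
LOAD_CONST → push 1. Stack: [-7, 1]
BINARY_OP >> → -7 >> 1 = -4. Stack: [-4]
STORE_FAST x → x=-4. Stack: []
LOAD_FAST x → push -4. Stack: [-4]
LOAD_CONST → push 8. Stack: [-4, 8]
BINARY_OP - → -4 - 8 = -12. Stack: [-12]
STORE_FAST x → x=-12. Stack: []
LOAD_FAST i → push 1. Stack: [1]
LOAD_CONST → push 1. Stack: [1, 1]
BINARY_OP + → 1 + 1 = 2. Stack: [2]
STORE_FAST i → i=2. Stack: []
LOAD_FAST i → push 2. Stack: [2]
LOAD_CONST → push 3. Stack: [2, 3]
COMPARE_OP bool(<) → 2 vs 3 = True. Stack: [True]
POP_JUMP_IF_FALSE → pop True; no jump. Stack: []
LOAD_FAST x → push -12. Stack: [-12]
LOAD_CONST → push 1. Stack: [-12, 1]
BINARY_OP >> → -12 >> 1 = -6. Stack: [-6]
STORE_FAST x → x=-6. Stack: []
LOAD_FAST x → push -6. Stack: [-6]
LOAD_CONST → push 8. Stack: [-6, 8]
BINARY_OP - → -6 - 8 = -14. Stack: [-14]
STORE_FAST x → x=-14. Stack: []
LOAD_FAST i → push 2. Stack: [2]
LOAD_CONST → push 1. Stack: [2, 1]
BINARY_OP + → 2 + 1 = 3. Stack: [3]
STORE_FAST i → i=3. Stack: []
LOAD_FAST i → push 3. Stack: [3]
LOAD_CONST → push 3. Stack: [3, 3]
COMPARE_OP bool(<) → 3 vs 3 = False. Stack: [False]
POP_JUMP_IF_FALSE → pop False; jump. Stack: []
LOAD_FAST x → push -14. Stack: [-14]
RETURN_VALUE → return -14.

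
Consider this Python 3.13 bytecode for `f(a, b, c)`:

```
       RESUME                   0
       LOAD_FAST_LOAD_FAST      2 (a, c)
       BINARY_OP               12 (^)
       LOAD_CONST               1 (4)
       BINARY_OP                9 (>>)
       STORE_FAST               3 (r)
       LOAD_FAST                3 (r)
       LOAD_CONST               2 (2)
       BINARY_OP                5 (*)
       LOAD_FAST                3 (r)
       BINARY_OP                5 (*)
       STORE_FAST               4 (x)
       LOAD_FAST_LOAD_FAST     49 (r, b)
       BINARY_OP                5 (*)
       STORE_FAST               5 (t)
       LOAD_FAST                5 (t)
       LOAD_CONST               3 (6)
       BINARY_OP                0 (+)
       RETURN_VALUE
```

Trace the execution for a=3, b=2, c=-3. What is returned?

4

LOAD_FAST_LOAD_FAST a,c → push 3,-3. Stack: [3, -3]
BINARY_OP ^ → 3 ^ -3 = -2. Stack: [-2]
LOAD_CONST → push 4. Stack: [-2, 4]
BINARY_OP >> → -2 >> 4 = -1. Stack: [-1]
STORE_FAST r → r=-1. Stack: []
LOAD_FAST r → push -1. Stack: [-1]
LOAD_CONST → push 2. Stack: [-1, 2]
BINARY_OP * → -1 * 2 = -2. Stack: [-2]
LOAD_FAST r → push -1. Stack: [-2, -1]
BINARY_OP * → -2 * -1 = 2. Stack: [2]
STORE_FAST x → x=2. Stack: []
LOAD_FAST_LOAD_FAST r,b → push -1,2. Stack: [-1, 2]
BINARY_OP * → -1 * 2 = -2. Stack: [-2]
STORE_FAST t → t=-2. Stack: []
LOAD_FAST t → push -2. Stack: [-2]
LOAD_CONST → push 6. Stack: [-2, 6]
BINARY_OP + → -2 + 6 = 4. Stack: [4]
RETURN_VALUE → return 4.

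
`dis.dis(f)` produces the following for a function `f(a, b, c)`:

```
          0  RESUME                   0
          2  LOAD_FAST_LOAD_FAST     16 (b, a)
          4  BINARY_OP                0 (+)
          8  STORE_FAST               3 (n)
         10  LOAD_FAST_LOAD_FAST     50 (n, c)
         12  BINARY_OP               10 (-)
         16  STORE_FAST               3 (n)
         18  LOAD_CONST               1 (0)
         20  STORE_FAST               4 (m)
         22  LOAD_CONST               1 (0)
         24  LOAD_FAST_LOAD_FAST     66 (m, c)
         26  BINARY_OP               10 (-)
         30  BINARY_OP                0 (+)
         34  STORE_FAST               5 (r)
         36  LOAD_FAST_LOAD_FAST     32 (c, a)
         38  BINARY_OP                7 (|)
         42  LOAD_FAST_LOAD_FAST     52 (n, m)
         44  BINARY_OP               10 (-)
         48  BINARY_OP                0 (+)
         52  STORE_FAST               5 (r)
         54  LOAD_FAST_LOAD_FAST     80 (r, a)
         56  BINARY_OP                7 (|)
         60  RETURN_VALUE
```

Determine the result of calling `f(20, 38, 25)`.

LOAD_FAST_LOAD_FAST b,a → push 38,20. Stack: [38, 20]
BINARY_OP + → 38 + 20 = 58. Stack: [58]
STORE_FAST n → n=58. Stack: []
LOAD_FAST_LOAD_FAST n,c → push 58,25. Stack: [58, 25]
BINARY_OP - → 58 - 25 = 33. Stack: [33]
STORE_FAST n → n=33. Stack: []
LOAD_CONST → push 0. Stack: [0]
STORE_FAST m → m=0. Stack: []
LOAD_CONST → push 0. Stack: [0]
LOAD_FAST_LOAD_FAST m,c → push 0,25. Stack: [0, 0, 25]
BINARY_OP - → 0 - 25 = -25. Stack: [0, -25]
BINARY_OP + → 0 + -25 = -25. Stack: [-25]
STORE_FAST r → r=-25. Stack: []
LOAD_FAST_LOAD_FAST c,a → push 25,20. Stack: [25, 20]
BINARY_OP | → 25 | 20 = 29. Stack: [29]
LOAD_FAST_LOAD_FAST n,m → push 33,0. Stack: [29, 33, 0]
BINARY_OP - → 33 - 0 = 33. Stack: [29, 33]
BINARY_OP + → 29 + 33 = 62. Stack: [62]
STORE_FAST r → r=62. Stack: []
LOAD_FAST_LOAD_FAST r,a → push 62,20. Stack: [62, 20]
BINARY_OP | → 62 | 20 = 62. Stack: [62]
RETURN_VALUE → return 62.

62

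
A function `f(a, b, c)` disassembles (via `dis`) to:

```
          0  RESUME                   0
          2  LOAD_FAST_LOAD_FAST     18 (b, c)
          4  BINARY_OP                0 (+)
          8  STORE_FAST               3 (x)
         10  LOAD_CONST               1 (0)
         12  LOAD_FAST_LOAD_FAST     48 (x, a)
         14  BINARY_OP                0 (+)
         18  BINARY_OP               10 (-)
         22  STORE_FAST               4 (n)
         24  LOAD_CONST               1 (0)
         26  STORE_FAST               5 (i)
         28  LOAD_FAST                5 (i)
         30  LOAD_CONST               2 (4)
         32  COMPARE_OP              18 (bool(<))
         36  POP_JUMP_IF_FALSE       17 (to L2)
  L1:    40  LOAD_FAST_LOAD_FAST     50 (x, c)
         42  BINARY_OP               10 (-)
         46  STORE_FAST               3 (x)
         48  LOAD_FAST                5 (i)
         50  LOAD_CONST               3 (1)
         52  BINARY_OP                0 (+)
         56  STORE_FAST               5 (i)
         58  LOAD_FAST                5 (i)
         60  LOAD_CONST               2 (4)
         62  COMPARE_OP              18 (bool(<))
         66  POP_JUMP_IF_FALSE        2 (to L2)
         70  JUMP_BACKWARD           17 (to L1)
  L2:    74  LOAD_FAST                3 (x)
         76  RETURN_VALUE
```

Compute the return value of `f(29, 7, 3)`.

-2

LOAD_FAST_LOAD_FAST b,c → push 7,3. Stack: [7, 3]
BINARY_OP + → 7 + 3 = 10. Stack: [10]
STORE_FAST x → x=10. Stack: []
LOAD_CONST → push 0. Stack: [0]
LOAD_FAST_LOAD_FAST x,a → push 10,29. Stack: [0, 10, 29]
BINARY_OP + → 10 + 29 = 39. Stack: [0, 39]
BINARY_OP - → 0 - 39 = -39. Stack: [-39]
STORE_FAST n → n=-39. Stack: []
LOAD_CONST → push 0. Stack: [0]
STORE_FAST i → i=0. Stack: []
LOAD_FAST i → push 0. Stack: [0]
LOAD_CONST → push 4. Stack: [0, 4]
COMPARE_OP bool(<) → 0 vs 4 = True. Stack: [True]
POP_JUMP_IF_FALSE → pop True; no jump. Stack: []
LOAD_FAST_LOAD_FAST x,c → push 10,3. Stack: [10, 3]
BINARY_OP - → 10 - 3 = 7. Stack: [7]
STORE_FAST x → x=7. Stack: []
LOAD_FAST i → push 0. Stack: [0]
LOAD_CONST → push 1. Stack: [0, 1]
BINARY_OP + → 0 + 1 = 1. Stack: [1]
STORE_FAST i → i=1. Stack: []
LOAD_FAST i → push 1. Stack: [1]
LOAD_CONST → push 4. Stack: [1, 4]
COMPARE_OP bool(<) → 1 vs 4 = True. Stack: [True]
POP_JUMP_IF_FALSE → pop True; no jump. Stack: []
LOAD_FAST_LOAD_FAST x,c → push 7,3. Stack: [7, 3]
BINARY_OP - → 7 - 3 = 4. Stack: [4]
STORE_FAST x → x=4. Stack: []
LOAD_FAST i → push 1. Stack: [1]
LOAD_CONST → push 1. Stack: [1, 1]
BINARY_OP + → 1 + 1 = 2. Stack: [2]
STORE_FAST i → i=2. Stack: []
LOAD_FAST i → push 2. Stack: [2]
LOAD_CONST → push 4. Stack: [2, 4]
COMPARE_OP bool(<) → 2 vs 4 = True. Stack: [True]
POP_JUMP_IF_FALSE → pop True; no jump. Stack: []
LOAD_FAST_LOAD_FAST x,c → push 4,3. Stack: [4, 3]
BINARY_OP - → 4 - 3 = 1. Stack: [1]
STORE_FAST x → x=1. Stack: []
LOAD_FAST i → push 2. Stack: [2]
LOAD_CONST → push 1. Stack: [2, 1]
BINARY_OP + → 2 + 1 = 3. Stack: [3]
STORE_FAST i → i=3. Stack: []
LOAD_FAST i → push 3. Stack: [3]
LOAD_CONST → push 4. Stack: [3, 4]
COMPARE_OP bool(<) → 3 vs 4 = True. Stack: [True]
POP_JUMP_IF_FALSE → pop True; no jump. Stack: []
LOAD_FAST_LOAD_FAST x,c → push 1,3. Stack: [1, 3]
BINARY_OP - → 1 - 3 = -2. Stack: [-2]
STORE_FAST x → x=-2. Stack: []
LOAD_FAST i → push 3. Stack: [3]
LOAD_CONST → push 1. Stack: [3, 1]
BINARY_OP + → 3 + 1 = 4. Stack: [4]
STORE_FAST i → i=4. Stack: []
LOAD_FAST i → push 4. Stack: [4]
LOAD_CONST → push 4. Stack: [4, 4]
COMPARE_OP bool(<) → 4 vs 4 = False. Stack: [False]
POP_JUMP_IF_FALSE → pop False; jump. Stack: []
LOAD_FAST x → push -2. Stack: [-2]
RETURN_VALUE → return -2.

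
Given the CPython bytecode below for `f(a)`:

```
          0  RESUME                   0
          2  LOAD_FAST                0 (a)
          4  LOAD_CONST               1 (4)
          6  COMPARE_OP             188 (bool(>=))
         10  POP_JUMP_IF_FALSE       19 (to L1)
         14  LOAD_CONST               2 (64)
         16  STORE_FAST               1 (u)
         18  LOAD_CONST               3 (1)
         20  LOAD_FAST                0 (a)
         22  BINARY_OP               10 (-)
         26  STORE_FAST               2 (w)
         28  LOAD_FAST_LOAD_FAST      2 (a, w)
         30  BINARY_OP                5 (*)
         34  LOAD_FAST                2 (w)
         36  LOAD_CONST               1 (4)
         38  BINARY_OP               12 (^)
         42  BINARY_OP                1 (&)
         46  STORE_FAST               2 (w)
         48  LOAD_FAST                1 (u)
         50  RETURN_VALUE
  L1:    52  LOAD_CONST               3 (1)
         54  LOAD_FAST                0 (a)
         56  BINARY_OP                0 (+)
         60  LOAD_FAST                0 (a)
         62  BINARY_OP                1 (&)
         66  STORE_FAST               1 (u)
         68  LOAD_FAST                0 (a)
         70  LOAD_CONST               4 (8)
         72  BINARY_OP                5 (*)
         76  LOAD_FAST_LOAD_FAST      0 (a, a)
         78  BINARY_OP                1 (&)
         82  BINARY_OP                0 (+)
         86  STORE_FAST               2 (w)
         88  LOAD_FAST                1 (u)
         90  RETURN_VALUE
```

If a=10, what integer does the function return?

LOAD_FAST a → push 10. Stack: [10]
LOAD_CONST → push 4. Stack: [10, 4]
COMPARE_OP bool(>=) → 10 vs 4 = True. Stack: [True]
POP_JUMP_IF_FALSE → pop True; no jump. Stack: []
LOAD_CONST → push 64. Stack: [64]
STORE_FAST u → u=64. Stack: []
LOAD_CONST → push 1. Stack: [1]
LOAD_FAST a → push 10. Stack: [1, 10]
BINARY_OP - → 1 - 10 = -9. Stack: [-9]
STORE_FAST w → w=-9. Stack: []
LOAD_FAST_LOAD_FAST a,w → push 10,-9. Stack: [10, -9]
BINARY_OP * → 10 * -9 = -90. Stack: [-90]
LOAD_FAST w → push -9. Stack: [-90, -9]
LOAD_CONST → push 4. Stack: [-90, -9, 4]
BINARY_OP ^ → -9 ^ 4 = -13. Stack: [-90, -13]
BINARY_OP & → -90 & -13 = -94. Stack: [-94]
STORE_FAST w → w=-94. Stack: []
LOAD_FAST u → push 64. Stack: [64]
RETURN_VALUE → return 64.

64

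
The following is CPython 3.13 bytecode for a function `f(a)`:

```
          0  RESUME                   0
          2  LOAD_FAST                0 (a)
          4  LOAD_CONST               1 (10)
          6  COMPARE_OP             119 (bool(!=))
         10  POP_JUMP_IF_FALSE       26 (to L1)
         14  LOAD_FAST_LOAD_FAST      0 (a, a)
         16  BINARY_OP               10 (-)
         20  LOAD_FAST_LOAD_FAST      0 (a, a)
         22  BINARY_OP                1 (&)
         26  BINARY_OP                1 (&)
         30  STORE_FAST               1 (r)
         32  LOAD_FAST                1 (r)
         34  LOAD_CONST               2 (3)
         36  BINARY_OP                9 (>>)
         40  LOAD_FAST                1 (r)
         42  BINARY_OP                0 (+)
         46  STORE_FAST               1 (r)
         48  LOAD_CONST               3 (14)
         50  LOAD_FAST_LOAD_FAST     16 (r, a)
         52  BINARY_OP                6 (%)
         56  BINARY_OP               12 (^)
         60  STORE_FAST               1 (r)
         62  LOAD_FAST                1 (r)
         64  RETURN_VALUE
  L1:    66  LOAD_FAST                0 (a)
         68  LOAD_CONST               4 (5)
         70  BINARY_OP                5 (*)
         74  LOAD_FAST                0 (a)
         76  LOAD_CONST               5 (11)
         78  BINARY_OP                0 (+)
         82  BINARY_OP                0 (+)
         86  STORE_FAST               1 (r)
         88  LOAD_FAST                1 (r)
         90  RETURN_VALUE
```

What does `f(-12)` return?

LOAD_FAST a → push -12. Stack: [-12]
LOAD_CONST → push 10. Stack: [-12, 10]
COMPARE_OP bool(!=) → -12 vs 10 = True. Stack: [True]
POP_JUMP_IF_FALSE → pop True; no jump. Stack: []
LOAD_FAST_LOAD_FAST a,a → push -12,-12. Stack: [-12, -12]
BINARY_OP - → -12 - -12 = 0. Stack: [0]
LOAD_FAST_LOAD_FAST a,a → push -12,-12. Stack: [0, -12, -12]
BINARY_OP & → -12 & -12 = -12. Stack: [0, -12]
BINARY_OP & → 0 & -12 = 0. Stack: [0]
STORE_FAST r → r=0. Stack: []
LOAD_FAST r → push 0. Stack: [0]
LOAD_CONST → push 3. Stack: [0, 3]
BINARY_OP >> → 0 >> 3 = 0. Stack: [0]
LOAD_FAST r → push 0. Stack: [0, 0]
BINARY_OP + → 0 + 0 = 0. Stack: [0]
STORE_FAST r → r=0. Stack: []
LOAD_CONST → push 14. Stack: [14]
LOAD_FAST_LOAD_FAST r,a → push 0,-12. Stack: [14, 0, -12]
BINARY_OP % → 0 % -12 = 0. Stack: [14, 0]
BINARY_OP ^ → 14 ^ 0 = 14. Stack: [14]
STORE_FAST r → r=14. Stack: []
LOAD_FAST r → push 14. Stack: [14]
RETURN_VALUE → return 14.

14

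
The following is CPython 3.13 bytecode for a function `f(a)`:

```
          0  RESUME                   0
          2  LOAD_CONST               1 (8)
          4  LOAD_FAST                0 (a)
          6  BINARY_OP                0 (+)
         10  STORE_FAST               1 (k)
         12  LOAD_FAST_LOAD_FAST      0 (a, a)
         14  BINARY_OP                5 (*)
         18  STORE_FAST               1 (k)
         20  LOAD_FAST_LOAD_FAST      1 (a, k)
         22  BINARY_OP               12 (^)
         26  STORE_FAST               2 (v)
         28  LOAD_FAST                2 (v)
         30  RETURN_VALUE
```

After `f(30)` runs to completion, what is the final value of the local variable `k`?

LOAD_CONST → push 8. Stack: [8]
LOAD_FAST a → push 30. Stack: [8, 30]
BINARY_OP + → 8 + 30 = 38. Stack: [38]
STORE_FAST k → k=38. Stack: []
LOAD_FAST_LOAD_FAST a,a → push 30,30. Stack: [30, 30]
BINARY_OP * → 30 * 30 = 900. Stack: [900]
STORE_FAST k → k=900. Stack: []
LOAD_FAST_LOAD_FAST a,k → push 30,900. Stack: [30, 900]
BINARY_OP ^ → 30 ^ 900 = 922. Stack: [922]
STORE_FAST v → v=922. Stack: []
LOAD_FAST v → push 922. Stack: [922]
RETURN_VALUE → return 922.

900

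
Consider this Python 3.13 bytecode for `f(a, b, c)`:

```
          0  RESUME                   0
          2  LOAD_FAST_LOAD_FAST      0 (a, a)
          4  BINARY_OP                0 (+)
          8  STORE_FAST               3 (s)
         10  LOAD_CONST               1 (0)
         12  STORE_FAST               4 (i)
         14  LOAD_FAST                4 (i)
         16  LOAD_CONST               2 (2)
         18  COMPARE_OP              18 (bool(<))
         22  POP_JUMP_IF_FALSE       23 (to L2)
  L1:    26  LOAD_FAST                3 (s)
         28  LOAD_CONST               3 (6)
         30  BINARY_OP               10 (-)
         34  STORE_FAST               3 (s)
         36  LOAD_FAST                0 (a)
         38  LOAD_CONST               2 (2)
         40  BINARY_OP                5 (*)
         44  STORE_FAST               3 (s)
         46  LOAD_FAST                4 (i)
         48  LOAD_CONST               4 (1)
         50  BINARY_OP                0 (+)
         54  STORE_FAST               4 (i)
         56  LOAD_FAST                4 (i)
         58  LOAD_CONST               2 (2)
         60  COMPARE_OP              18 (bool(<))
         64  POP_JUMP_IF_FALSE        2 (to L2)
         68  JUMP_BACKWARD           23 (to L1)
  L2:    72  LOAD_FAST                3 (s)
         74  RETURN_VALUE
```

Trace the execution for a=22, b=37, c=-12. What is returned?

44

LOAD_FAST_LOAD_FAST a,a → push 22,22. Stack: [22, 22]
BINARY_OP + → 22 + 22 = 44. Stack: [44]
STORE_FAST s → s=44. Stack: []
LOAD_CONST → push 0. Stack: [0]
STORE_FAST i → i=0. Stack: []
LOAD_FAST i → push 0. Stack: [0]
LOAD_CONST → push 2. Stack: [0, 2]
COMPARE_OP bool(<) → 0 vs 2 = True. Stack: [True]
POP_JUMP_IF_FALSE → pop True; no jump. Stack: []
LOAD_FAST s → push 44. Stack: [44]
LOAD_CONST → push 6. Stack: [44, 6]
BINARY_OP - → 44 - 6 = 38. Stack: [38]
STORE_FAST s → s=38. Stack: []
LOAD_FAST a → push 22. Stack: [22]
LOAD_CONST → push 2. Stack: [22, 2]
BINARY_OP * → 22 * 2 = 44. Stack: [44]
STORE_FAST s → s=44. Stack: []
LOAD_FAST i → push 0. Stack: [0]
LOAD_CONST → push 1. Stack: [0, 1]
BINARY_OP + → 0 + 1 = 1. Stack: [1]
STORE_FAST i → i=1. Stack: []
LOAD_FAST i → push 1. Stack: [1]
LOAD_CONST → push 2. Stack: [1, 2]
COMPARE_OP bool(<) → 1 vs 2 = True. Stack: [True]
POP_JUMP_IF_FALSE → pop True; no jump. Stack: []
LOAD_FAST s → push 44. Stack: [44]
LOAD_CONST → push 6. Stack: [44, 6]
BINARY_OP - → 44 - 6 = 38. Stack: [38]
STORE_FAST s → s=38. Stack: []
LOAD_FAST a → push 22. Stack: [22]
LOAD_CONST → push 2. Stack: [22, 2]
BINARY_OP * → 22 * 2 = 44. Stack: [44]
STORE_FAST s → s=44. Stack: []
LOAD_FAST i → push 1. Stack: [1]
LOAD_CONST → push 1. Stack: [1, 1]
BINARY_OP + → 1 + 1 = 2. Stack: [2]
STORE_FAST i → i=2. Stack: []
LOAD_FAST i → push 2. Stack: [2]
LOAD_CONST → push 2. Stack: [2, 2]
COMPARE_OP bool(<) → 2 vs 2 = False. Stack: [False]
POP_JUMP_IF_FALSE → pop False; jump. Stack: []
LOAD_FAST s → push 44. Stack: [44]
RETURN_VALUE → return 44.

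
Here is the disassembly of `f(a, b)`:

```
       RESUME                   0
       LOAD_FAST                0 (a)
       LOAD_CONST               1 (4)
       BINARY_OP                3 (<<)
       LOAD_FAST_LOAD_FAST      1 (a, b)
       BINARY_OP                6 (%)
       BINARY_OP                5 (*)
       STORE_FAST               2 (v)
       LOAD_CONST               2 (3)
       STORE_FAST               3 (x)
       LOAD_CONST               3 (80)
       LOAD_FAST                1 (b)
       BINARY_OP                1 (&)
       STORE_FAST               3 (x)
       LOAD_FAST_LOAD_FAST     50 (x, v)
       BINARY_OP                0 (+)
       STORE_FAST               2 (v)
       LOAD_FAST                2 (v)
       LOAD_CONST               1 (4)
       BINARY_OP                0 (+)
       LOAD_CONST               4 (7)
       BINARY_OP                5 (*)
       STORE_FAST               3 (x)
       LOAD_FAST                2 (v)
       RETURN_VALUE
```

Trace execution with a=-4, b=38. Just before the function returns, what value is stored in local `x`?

-15204

LOAD_FAST a → push -4. Stack: [-4]
LOAD_CONST → push 4. Stack: [-4, 4]
BINARY_OP << → -4 << 4 = -64. Stack: [-64]
LOAD_FAST_LOAD_FAST a,b → push -4,38. Stack: [-64, -4, 38]
BINARY_OP % → -4 % 38 = 34. Stack: [-64, 34]
BINARY_OP * → -64 * 34 = -2176. Stack: [-2176]
STORE_FAST v → v=-2176. Stack: []
LOAD_CONST → push 3. Stack: [3]
STORE_FAST x → x=3. Stack: []
LOAD_CONST → push 80. Stack: [80]
LOAD_FAST b → push 38. Stack: [80, 38]
BINARY_OP & → 80 & 38 = 0. Stack: [0]
STORE_FAST x → x=0. Stack: []
LOAD_FAST_LOAD_FAST x,v → push 0,-2176. Stack: [0, -2176]
BINARY_OP + → 0 + -2176 = -2176. Stack: [-2176]
STORE_FAST v → v=-2176. Stack: []
LOAD_FAST v → push -2176. Stack: [-2176]
LOAD_CONST → push 4. Stack: [-2176, 4]
BINARY_OP + → -2176 + 4 = -2172. Stack: [-2172]
LOAD_CONST → push 7. Stack: [-2172, 7]
BINARY_OP * → -2172 * 7 = -15204. Stack: [-15204]
STORE_FAST x → x=-15204. Stack: []
LOAD_FAST v → push -2176. Stack: [-2176]
RETURN_VALUE → return -2176.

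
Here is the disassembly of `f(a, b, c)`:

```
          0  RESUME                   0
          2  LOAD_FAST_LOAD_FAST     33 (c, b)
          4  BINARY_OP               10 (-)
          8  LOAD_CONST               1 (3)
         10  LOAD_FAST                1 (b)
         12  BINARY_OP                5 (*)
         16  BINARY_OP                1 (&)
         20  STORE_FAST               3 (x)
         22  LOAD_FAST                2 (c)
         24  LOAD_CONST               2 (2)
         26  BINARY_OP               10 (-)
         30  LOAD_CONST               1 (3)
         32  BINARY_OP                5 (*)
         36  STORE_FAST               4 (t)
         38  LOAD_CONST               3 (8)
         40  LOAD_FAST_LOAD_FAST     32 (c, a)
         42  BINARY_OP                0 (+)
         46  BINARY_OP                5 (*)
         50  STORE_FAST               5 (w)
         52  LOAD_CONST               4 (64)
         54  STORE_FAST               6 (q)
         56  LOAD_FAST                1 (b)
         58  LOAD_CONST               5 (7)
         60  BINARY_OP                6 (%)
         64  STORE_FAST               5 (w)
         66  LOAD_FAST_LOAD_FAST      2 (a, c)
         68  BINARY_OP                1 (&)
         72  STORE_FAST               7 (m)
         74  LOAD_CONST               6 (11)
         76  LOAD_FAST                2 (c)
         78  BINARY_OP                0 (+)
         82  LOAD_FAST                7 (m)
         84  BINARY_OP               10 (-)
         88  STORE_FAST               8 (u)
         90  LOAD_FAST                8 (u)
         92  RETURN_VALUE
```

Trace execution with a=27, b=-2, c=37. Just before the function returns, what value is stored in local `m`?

1

LOAD_FAST_LOAD_FAST c,b → push 37,-2. Stack: [37, -2]
BINARY_OP - → 37 - -2 = 39. Stack: [39]
LOAD_CONST → push 3. Stack: [39, 3]
LOAD_FAST b → push -2. Stack: [39, 3, -2]
BINARY_OP * → 3 * -2 = -6. Stack: [39, -6]
BINARY_OP & → 39 & -6 = 34. Stack: [34]
STORE_FAST x → x=34. Stack: []
LOAD_FAST c → push 37. Stack: [37]
LOAD_CONST → push 2. Stack: [37, 2]
BINARY_OP - → 37 - 2 = 35. Stack: [35]
LOAD_CONST → push 3. Stack: [35, 3]
BINARY_OP * → 35 * 3 = 105. Stack: [105]
STORE_FAST t → t=105. Stack: []
LOAD_CONST → push 8. Stack: [8]
LOAD_FAST_LOAD_FAST c,a → push 37,27. Stack: [8, 37, 27]
BINARY_OP + → 37 + 27 = 64. Stack: [8, 64]
BINARY_OP * → 8 * 64 = 512. Stack: [512]
STORE_FAST w → w=512. Stack: []
LOAD_CONST → push 64. Stack: [64]
STORE_FAST q → q=64. Stack: []
LOAD_FAST b → push -2. Stack: [-2]
LOAD_CONST → push 7. Stack: [-2, 7]
BINARY_OP % → -2 % 7 = 5. Stack: [5]
STORE_FAST w → w=5. Stack: []
LOAD_FAST_LOAD_FAST a,c → push 27,37. Stack: [27, 37]
BINARY_OP & → 27 & 37 = 1. Stack: [1]
STORE_FAST m → m=1. Stack: []
LOAD_CONST → push 11. Stack: [11]
LOAD_FAST c → push 37. Stack: [11, 37]
BINARY_OP + → 11 + 37 = 48. Stack: [48]
LOAD_FAST m → push 1. Stack: [48, 1]
BINARY_OP - → 48 - 1 = 47. Stack: [47]
STORE_FAST u → u=47. Stack: []
LOAD_FAST u → push 47. Stack: [47]
RETURN_VALUE → return 47.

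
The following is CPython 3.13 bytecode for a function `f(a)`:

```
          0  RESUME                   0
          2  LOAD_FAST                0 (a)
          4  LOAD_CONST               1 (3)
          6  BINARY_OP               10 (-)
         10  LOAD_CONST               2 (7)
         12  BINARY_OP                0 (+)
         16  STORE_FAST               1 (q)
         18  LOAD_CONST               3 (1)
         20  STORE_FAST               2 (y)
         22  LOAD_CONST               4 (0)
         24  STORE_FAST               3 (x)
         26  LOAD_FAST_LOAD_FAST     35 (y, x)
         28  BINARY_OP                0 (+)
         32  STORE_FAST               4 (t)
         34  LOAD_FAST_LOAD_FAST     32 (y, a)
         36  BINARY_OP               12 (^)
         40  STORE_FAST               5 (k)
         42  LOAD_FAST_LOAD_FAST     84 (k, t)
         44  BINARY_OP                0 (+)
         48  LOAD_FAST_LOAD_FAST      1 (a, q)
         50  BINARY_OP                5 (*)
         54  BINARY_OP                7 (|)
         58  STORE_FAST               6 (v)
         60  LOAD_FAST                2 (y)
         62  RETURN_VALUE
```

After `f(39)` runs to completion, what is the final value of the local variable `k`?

38

LOAD_FAST a → push 39. Stack: [39]
LOAD_CONST → push 3. Stack: [39, 3]
BINARY_OP - → 39 - 3 = 36. Stack: [36]
LOAD_CONST → push 7. Stack: [36, 7]
BINARY_OP + → 36 + 7 = 43. Stack: [43]
STORE_FAST q → q=43. Stack: []
LOAD_CONST → push 1. Stack: [1]
STORE_FAST y → y=1. Stack: []
LOAD_CONST → push 0. Stack: [0]
STORE_FAST x → x=0. Stack: []
LOAD_FAST_LOAD_FAST y,x → push 1,0. Stack: [1, 0]
BINARY_OP + → 1 + 0 = 1. Stack: [1]
STORE_FAST t → t=1. Stack: []
LOAD_FAST_LOAD_FAST y,a → push 1,39. Stack: [1, 39]
BINARY_OP ^ → 1 ^ 39 = 38. Stack: [38]
STORE_FAST k → k=38. Stack: []
LOAD_FAST_LOAD_FAST k,t → push 38,1. Stack: [38, 1]
BINARY_OP + → 38 + 1 = 39. Stack: [39]
LOAD_FAST_LOAD_FAST a,q → push 39,43. Stack: [39, 39, 43]
BINARY_OP * → 39 * 43 = 1677. Stack: [39, 1677]
BINARY_OP | → 39 | 1677 = 1711. Stack: [1711]
STORE_FAST v → v=1711. Stack: []
LOAD_FAST y → push 1. Stack: [1]
RETURN_VALUE → return 1.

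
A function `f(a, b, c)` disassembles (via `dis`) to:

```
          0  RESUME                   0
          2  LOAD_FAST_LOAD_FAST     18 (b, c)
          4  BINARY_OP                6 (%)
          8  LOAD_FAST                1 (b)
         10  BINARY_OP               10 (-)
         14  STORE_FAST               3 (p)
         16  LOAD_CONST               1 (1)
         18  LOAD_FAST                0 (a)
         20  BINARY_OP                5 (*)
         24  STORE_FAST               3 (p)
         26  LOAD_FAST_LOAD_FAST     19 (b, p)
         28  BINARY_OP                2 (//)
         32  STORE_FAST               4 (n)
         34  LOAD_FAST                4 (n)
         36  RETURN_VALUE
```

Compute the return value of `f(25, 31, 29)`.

LOAD_FAST_LOAD_FAST b,c → push 31,29. Stack: [31, 29]
BINARY_OP % → 31 % 29 = 2. Stack: [2]
LOAD_FAST b → push 31. Stack: [2, 31]
BINARY_OP - → 2 - 31 = -29. Stack: [-29]
STORE_FAST p → p=-29. Stack: []
LOAD_CONST → push 1. Stack: [1]
LOAD_FAST a → push 25. Stack: [1, 25]
BINARY_OP * → 1 * 25 = 25. Stack: [25]
STORE_FAST p → p=25. Stack: []
LOAD_FAST_LOAD_FAST b,p → push 31,25. Stack: [31, 25]
BINARY_OP // → 31 // 25 = 1. Stack: [1]
STORE_FAST n → n=1. Stack: []
LOAD_FAST n → push 1. Stack: [1]
RETURN_VALUE → return 1.

1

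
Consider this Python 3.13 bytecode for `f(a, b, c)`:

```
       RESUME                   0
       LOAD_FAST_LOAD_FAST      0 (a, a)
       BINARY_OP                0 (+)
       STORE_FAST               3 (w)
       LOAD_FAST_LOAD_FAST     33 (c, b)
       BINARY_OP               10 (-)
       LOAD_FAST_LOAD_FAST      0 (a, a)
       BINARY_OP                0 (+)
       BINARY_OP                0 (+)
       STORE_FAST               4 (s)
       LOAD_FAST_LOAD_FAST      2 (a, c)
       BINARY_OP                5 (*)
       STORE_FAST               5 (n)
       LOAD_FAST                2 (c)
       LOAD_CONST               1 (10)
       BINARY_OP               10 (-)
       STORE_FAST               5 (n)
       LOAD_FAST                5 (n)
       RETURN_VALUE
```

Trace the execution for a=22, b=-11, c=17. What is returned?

7

LOAD_FAST_LOAD_FAST a,a → push 22,22. Stack: [22, 22]
BINARY_OP + → 22 + 22 = 44. Stack: [44]
STORE_FAST w → w=44. Stack: []
LOAD_FAST_LOAD_FAST c,b → push 17,-11. Stack: [17, -11]
BINARY_OP - → 17 - -11 = 28. Stack: [28]
LOAD_FAST_LOAD_FAST a,a → push 22,22. Stack: [28, 22, 22]
BINARY_OP + → 22 + 22 = 44. Stack: [28, 44]
BINARY_OP + → 28 + 44 = 72. Stack: [72]
STORE_FAST s → s=72. Stack: []
LOAD_FAST_LOAD_FAST a,c → push 22,17. Stack: [22, 17]
BINARY_OP * → 22 * 17 = 374. Stack: [374]
STORE_FAST n → n=374. Stack: []
LOAD_FAST c → push 17. Stack: [17]
LOAD_CONST → push 10. Stack: [17, 10]
BINARY_OP - → 17 - 10 = 7. Stack: [7]
STORE_FAST n → n=7. Stack: []
LOAD_FAST n → push 7. Stack: [7]
RETURN_VALUE → return 7.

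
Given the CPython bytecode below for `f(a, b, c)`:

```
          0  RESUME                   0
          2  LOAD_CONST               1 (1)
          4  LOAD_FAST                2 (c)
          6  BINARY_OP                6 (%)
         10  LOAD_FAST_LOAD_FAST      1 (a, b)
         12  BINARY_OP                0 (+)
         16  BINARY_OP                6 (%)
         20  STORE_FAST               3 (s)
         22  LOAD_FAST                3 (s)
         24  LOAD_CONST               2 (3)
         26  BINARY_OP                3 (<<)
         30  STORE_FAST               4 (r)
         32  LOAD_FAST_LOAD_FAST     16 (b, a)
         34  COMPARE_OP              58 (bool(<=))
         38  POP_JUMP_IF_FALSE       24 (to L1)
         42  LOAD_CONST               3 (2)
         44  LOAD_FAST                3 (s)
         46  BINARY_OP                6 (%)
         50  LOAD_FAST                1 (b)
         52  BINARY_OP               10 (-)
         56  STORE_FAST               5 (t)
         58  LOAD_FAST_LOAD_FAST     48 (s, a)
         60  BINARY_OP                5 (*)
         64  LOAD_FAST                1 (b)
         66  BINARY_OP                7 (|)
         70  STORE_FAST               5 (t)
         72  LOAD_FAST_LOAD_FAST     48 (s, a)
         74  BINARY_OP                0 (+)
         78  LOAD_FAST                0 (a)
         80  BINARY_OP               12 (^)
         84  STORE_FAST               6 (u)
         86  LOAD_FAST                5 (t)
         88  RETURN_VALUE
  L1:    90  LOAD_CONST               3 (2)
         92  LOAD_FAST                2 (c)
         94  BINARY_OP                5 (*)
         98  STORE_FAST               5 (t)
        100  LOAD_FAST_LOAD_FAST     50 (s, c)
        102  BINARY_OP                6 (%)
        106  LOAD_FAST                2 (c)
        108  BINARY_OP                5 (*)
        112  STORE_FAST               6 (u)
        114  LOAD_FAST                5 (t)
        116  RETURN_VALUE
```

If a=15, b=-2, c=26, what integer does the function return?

-1

LOAD_CONST → push 1. Stack: [1]
LOAD_FAST c → push 26. Stack: [1, 26]
BINARY_OP % → 1 % 26 = 1. Stack: [1]
LOAD_FAST_LOAD_FAST a,b → push 15,-2. Stack: [1, 15, -2]
BINARY_OP + → 15 + -2 = 13. Stack: [1, 13]
BINARY_OP % → 1 % 13 = 1. Stack: [1]
STORE_FAST s → s=1. Stack: []
LOAD_FAST s → push 1. Stack: [1]
LOAD_CONST → push 3. Stack: [1, 3]
BINARY_OP << → 1 << 3 = 8. Stack: [8]
STORE_FAST r → r=8. Stack: []
LOAD_FAST_LOAD_FAST b,a → push -2,15. Stack: [-2, 15]
COMPARE_OP bool(<=) → -2 vs 15 = True. Stack: [True]
POP_JUMP_IF_FALSE → pop True; no jump. Stack: []
LOAD_CONST → push 2. Stack: [2]
LOAD_FAST s → push 1. Stack: [2, 1]
BINARY_OP % → 2 % 1 = 0. Stack: [0]
LOAD_FAST b → push -2. Stack: [0, -2]
BINARY_OP - → 0 - -2 = 2. Stack: [2]
STORE_FAST t → t=2. Stack: []
LOAD_FAST_LOAD_FAST s,a → push 1,15. Stack: [1, 15]
BINARY_OP * → 1 * 15 = 15. Stack: [15]
LOAD_FAST b → push -2. Stack: [15, -2]
BINARY_OP | → 15 | -2 = -1. Stack: [-1]
STORE_FAST t → t=-1. Stack: []
LOAD_FAST_LOAD_FAST s,a → push 1,15. Stack: [1, 15]
BINARY_OP + → 1 + 15 = 16. Stack: [16]
LOAD_FAST a → push 15. Stack: [16, 15]
BINARY_OP ^ → 16 ^ 15 = 31. Stack: [31]
STORE_FAST u → u=31. Stack: []
LOAD_FAST t → push -1. Stack: [-1]
RETURN_VALUE → return -1.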